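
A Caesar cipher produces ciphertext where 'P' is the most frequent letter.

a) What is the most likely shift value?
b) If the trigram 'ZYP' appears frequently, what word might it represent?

Step 1: In English, 'E' is the most frequent letter (12.7%).
Step 2: The most frequent ciphertext letter is 'P' (position 15).
Step 3: Shift = (15 - 4) mod 26 = 11.
Step 4: Decrypt 'ZYP' by shifting back 11:
  Z -> O
  Y -> N
  P -> E
Step 5: 'ZYP' decrypts to 'ONE'.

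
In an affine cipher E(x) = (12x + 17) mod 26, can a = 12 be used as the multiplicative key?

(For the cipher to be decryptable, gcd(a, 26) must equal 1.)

Step 1: Compute gcd(12, 26).
Step 2: gcd(12, 26) = 2.
Since gcd = 2 != 1, 12 shares a common factor with 26, so it cannot be used.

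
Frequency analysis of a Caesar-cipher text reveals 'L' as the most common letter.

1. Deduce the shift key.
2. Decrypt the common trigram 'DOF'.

Step 1: In English, 'E' is the most frequent letter (12.7%).
Step 2: The most frequent ciphertext letter is 'L' (position 11).
Step 3: Shift = (11 - 4) mod 26 = 7.
Step 4: Decrypt 'DOF' by shifting back 7:
  D -> W
  O -> H
  F -> Y
Step 5: 'DOF' decrypts to 'WHY'.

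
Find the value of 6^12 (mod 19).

Step 1: Compute 6^12 mod 19 step by step, reducing modulo 19 at each step.
  6^1 mod 19 = 6
  6^2 mod 19 = (6 * 6) mod 19 = 17
  6^3 mod 19 = (17 * 6) mod 19 = 7
  6^4 mod 19 = (7 * 6) mod 19 = 4
  6^5 mod 19 = (4 * 6) mod 19 = 5
  6^6 mod 19 = (5 * 6) mod 19 = 11
  6^7 mod 19 = (11 * 6) mod 19 = 9
  6^8 mod 19 = (9 * 6) mod 19 = 16
  6^9 mod 19 = (16 * 6) mod 19 = 1
  6^10 mod 19 = (1 * 6) mod 19 = 6
  6^11 mod 19 = (6 * 6) mod 19 = 17
  6^12 mod 19 = (17 * 6) mod 19 = 7
Step 2: Result = 7.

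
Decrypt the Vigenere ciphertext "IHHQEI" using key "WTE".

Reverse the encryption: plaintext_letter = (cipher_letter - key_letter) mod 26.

Step 1: Extend key: WTEWTE
Step 2: Decrypt each letter (c - k) mod 26:
  I(8) - W(22) = (8-22) mod 26 = 12 = M
  H(7) - T(19) = (7-19) mod 26 = 14 = O
  H(7) - E(4) = (7-4) mod 26 = 3 = D
  Q(16) - W(22) = (16-22) mod 26 = 20 = U
  E(4) - T(19) = (4-19) mod 26 = 11 = L
  I(8) - E(4) = (8-4) mod 26 = 4 = E
Plaintext: MODULE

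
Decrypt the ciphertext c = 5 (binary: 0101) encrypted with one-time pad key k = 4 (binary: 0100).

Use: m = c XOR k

Step 1: XOR ciphertext with key:
  Ciphertext: 0101
  Key:        0100
  XOR:        0001
Step 2: Plaintext = 0001 = 1 in decimal.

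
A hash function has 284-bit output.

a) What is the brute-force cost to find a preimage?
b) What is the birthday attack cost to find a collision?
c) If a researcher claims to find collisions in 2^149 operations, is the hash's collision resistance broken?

Step 1: Preimage resistance requires brute-force of 2^284 operations.
Step 2: Collision resistance (birthday bound) = 2^(284/2) = 2^142.
Step 3: The claimed attack costs 2^149 operations.
Step 4: Since 2^149 >= 2^142, the claimed attack is no faster than the generic birthday attack, so this does not break collision resistance.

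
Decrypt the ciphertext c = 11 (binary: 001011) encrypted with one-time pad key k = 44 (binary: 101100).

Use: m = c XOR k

Step 1: XOR ciphertext with key:
  Ciphertext: 001011
  Key:        101100
  XOR:        100111
Step 2: Plaintext = 100111 = 39 in decimal.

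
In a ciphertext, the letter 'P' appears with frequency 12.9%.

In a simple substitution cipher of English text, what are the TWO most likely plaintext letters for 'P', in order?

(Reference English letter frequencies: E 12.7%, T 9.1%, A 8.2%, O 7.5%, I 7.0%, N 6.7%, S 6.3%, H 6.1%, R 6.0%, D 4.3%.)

Step 1: Observed frequency of 'P' is 12.9%.
Step 2: Compute distances to each reference frequency and sort:
  E (12.7%): difference = 0.2% <-- BEST
  T (9.1%): difference = 3.8% <-- RUNNER-UP
  A (8.2%): difference = 4.7%
  O (7.5%): difference = 5.4%
  I (7.0%): difference = 5.9%
Step 3: Most likely is 'E' (12.7%, diff 0.2%); second most likely is 'T' (9.1%, diff 3.8%).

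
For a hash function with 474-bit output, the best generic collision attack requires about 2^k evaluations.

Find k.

Step 1: The hash has a 474-bit output.
Step 2: Collision resistance means it should be infeasible to find any x != y with h(x) = h(y).
By the birthday bound, a generic collision search succeeds after about sqrt(2^474) = 2^(474/2) = 2^237 evaluations.
Step 3: Security level = 237 bits.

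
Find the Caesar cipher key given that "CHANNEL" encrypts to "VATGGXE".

Step 1: Compare first letters: C (position 2) -> V (position 21).
Step 2: Shift = (21 - 2) mod 26 = 19.
The shift value is 19.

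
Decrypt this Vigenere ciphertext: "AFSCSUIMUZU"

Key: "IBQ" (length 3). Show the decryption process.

Step 1: Key 'IBQ' has length 3. Extended key: IBQIBQIBQIB
Step 2: Decrypt each position:
  A(0) - I(8) = 18 = S
  F(5) - B(1) = 4 = E
  S(18) - Q(16) = 2 = C
  C(2) - I(8) = 20 = U
  S(18) - B(1) = 17 = R
  U(20) - Q(16) = 4 = E
  I(8) - I(8) = 0 = A
  M(12) - B(1) = 11 = L
  U(20) - Q(16) = 4 = E
  Z(25) - I(8) = 17 = R
  U(20) - B(1) = 19 = T
Plaintext: SECUREALERT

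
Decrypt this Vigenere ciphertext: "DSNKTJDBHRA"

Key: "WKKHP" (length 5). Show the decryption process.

Step 1: Key 'WKKHP' has length 5. Extended key: WKKHPWKKHPW
Step 2: Decrypt each position:
  D(3) - W(22) = 7 = H
  S(18) - K(10) = 8 = I
  N(13) - K(10) = 3 = D
  K(10) - H(7) = 3 = D
  T(19) - P(15) = 4 = E
  J(9) - W(22) = 13 = N
  D(3) - K(10) = 19 = T
  B(1) - K(10) = 17 = R
  H(7) - H(7) = 0 = A
  R(17) - P(15) = 2 = C
  A(0) - W(22) = 4 = E
Plaintext: HIDDENTRACE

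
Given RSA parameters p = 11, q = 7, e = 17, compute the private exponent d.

Step 1: n = 11 * 7 = 77.
Step 2: phi(n) = 10 * 6 = 60.
Step 3: Find d such that 17 * d = 1 (mod 60).
Step 4: d = 17^(-1) mod 60 = 53.
Verification: 17 * 53 = 901 = 15 * 60 + 1.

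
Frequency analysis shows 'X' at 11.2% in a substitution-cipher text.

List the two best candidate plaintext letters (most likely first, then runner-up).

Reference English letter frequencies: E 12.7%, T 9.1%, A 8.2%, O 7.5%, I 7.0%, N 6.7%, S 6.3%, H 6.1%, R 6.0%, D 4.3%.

Step 1: Observed frequency of 'X' is 11.2%.
Step 2: Compute distances to each reference frequency and sort:
  E (12.7%): difference = 1.5% <-- BEST
  T (9.1%): difference = 2.1% <-- RUNNER-UP
  A (8.2%): difference = 3.0%
  O (7.5%): difference = 3.7%
  I (7.0%): difference = 4.2%
Step 3: Most likely is 'E' (12.7%, diff 1.5%); second most likely is 'T' (9.1%, diff 2.1%).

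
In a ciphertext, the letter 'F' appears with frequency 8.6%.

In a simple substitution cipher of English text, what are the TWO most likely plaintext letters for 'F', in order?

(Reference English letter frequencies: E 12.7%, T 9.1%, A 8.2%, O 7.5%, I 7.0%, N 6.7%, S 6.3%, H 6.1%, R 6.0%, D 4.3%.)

Step 1: Observed frequency of 'F' is 8.6%.
Step 2: Compute distances to each reference frequency and sort:
  A (8.2%): difference = 0.4% <-- BEST
  T (9.1%): difference = 0.5% <-- RUNNER-UP
  O (7.5%): difference = 1.1%
  I (7.0%): difference = 1.6%
  N (6.7%): difference = 1.9%
Step 3: Most likely is 'A' (8.2%, diff 0.4%); second most likely is 'T' (9.1%, diff 0.5%).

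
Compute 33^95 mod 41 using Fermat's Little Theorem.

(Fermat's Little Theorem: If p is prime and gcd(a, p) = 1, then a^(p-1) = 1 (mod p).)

Step 1: Since 41 is prime, by Fermat's Little Theorem: 33^40 = 1 (mod 41).
Step 2: Reduce exponent: 95 mod 40 = 15.
Step 3: So 33^95 = 33^15 (mod 41).
Step 4: 33^15 mod 41 = 9.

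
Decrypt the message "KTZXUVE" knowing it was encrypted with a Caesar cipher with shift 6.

Step 1: Reverse the shift by subtracting 6 from each letter position.
  K (position 10) -> position (10-6) mod 26 = 4 -> E
  T (position 19) -> position (19-6) mod 26 = 13 -> N
  Z (position 25) -> position (25-6) mod 26 = 19 -> T
  X (position 23) -> position (23-6) mod 26 = 17 -> R
  U (position 20) -> position (20-6) mod 26 = 14 -> O
  V (position 21) -> position (21-6) mod 26 = 15 -> P
  E (position 4) -> position (4-6) mod 26 = 24 -> Y
Decrypted message: ENTROPY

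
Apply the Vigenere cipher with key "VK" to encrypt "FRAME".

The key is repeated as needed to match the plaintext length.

Step 1: Repeat key to match plaintext length:
  Plaintext: FRAME
  Key:       VKVKV
Step 2: Encrypt each letter:
  F(5) + V(21) = (5+21) mod 26 = 0 = A
  R(17) + K(10) = (17+10) mod 26 = 1 = B
  A(0) + V(21) = (0+21) mod 26 = 21 = V
  M(12) + K(10) = (12+10) mod 26 = 22 = W
  E(4) + V(21) = (4+21) mod 26 = 25 = Z
Ciphertext: ABVWZ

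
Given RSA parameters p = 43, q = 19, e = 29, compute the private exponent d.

Step 1: n = 43 * 19 = 817.
Step 2: phi(n) = 42 * 18 = 756.
Step 3: Find d such that 29 * d = 1 (mod 756).
Step 4: d = 29^(-1) mod 756 = 365.
Verification: 29 * 365 = 10585 = 14 * 756 + 1.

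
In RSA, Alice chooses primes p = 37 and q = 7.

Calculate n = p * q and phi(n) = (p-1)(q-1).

Step 1: n = p * q = 37 * 7 = 259.
Step 2: phi(n) = (p-1)(q-1) = 36 * 6 = 216.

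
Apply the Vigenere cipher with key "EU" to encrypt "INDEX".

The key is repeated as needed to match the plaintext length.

Step 1: Repeat key to match plaintext length:
  Plaintext: INDEX
  Key:       EUEUE
Step 2: Encrypt each letter:
  I(8) + E(4) = (8+4) mod 26 = 12 = M
  N(13) + U(20) = (13+20) mod 26 = 7 = H
  D(3) + E(4) = (3+4) mod 26 = 7 = H
  E(4) + U(20) = (4+20) mod 26 = 24 = Y
  X(23) + E(4) = (23+4) mod 26 = 1 = B
Ciphertext: MHHYB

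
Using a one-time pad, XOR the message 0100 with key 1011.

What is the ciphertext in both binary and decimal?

Step 1: Write out the XOR operation bit by bit:
  Message: 0100
  Key:     1011
  XOR:     1111
Step 2: Convert to decimal: 1111 = 15.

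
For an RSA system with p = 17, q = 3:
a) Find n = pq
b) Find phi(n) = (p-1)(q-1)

Step 1: n = p * q = 17 * 3 = 51.
Step 2: phi(n) = (p-1)(q-1) = 16 * 2 = 32.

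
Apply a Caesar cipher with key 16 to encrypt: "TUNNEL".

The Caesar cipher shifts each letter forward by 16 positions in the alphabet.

Step 1: For each letter, shift forward by 16 positions (mod 26).
  T (position 19) -> position (19+16) mod 26 = 9 -> J
  U (position 20) -> position (20+16) mod 26 = 10 -> K
  N (position 13) -> position (13+16) mod 26 = 3 -> D
  N (position 13) -> position (13+16) mod 26 = 3 -> D
  E (position 4) -> position (4+16) mod 26 = 20 -> U
  L (position 11) -> position (11+16) mod 26 = 1 -> B
Result: JKDDUB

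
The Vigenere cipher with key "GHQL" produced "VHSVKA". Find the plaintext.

Step 1: Extend key: GHQLGH
Step 2: Decrypt each letter (c - k) mod 26:
  V(21) - G(6) = (21-6) mod 26 = 15 = P
  H(7) - H(7) = (7-7) mod 26 = 0 = A
  S(18) - Q(16) = (18-16) mod 26 = 2 = C
  V(21) - L(11) = (21-11) mod 26 = 10 = K
  K(10) - G(6) = (10-6) mod 26 = 4 = E
  A(0) - H(7) = (0-7) mod 26 = 19 = T
Plaintext: PACKET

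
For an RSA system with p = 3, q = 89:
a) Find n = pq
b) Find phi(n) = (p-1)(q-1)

Step 1: n = p * q = 3 * 89 = 267.
Step 2: phi(n) = (p-1)(q-1) = 2 * 88 = 176.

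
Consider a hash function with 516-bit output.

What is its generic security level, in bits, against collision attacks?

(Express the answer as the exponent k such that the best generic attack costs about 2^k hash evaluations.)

Step 1: The hash has a 516-bit output.
Step 2: Collision resistance means it should be infeasible to find any x != y with h(x) = h(y).
By the birthday bound, a generic collision search succeeds after about sqrt(2^516) = 2^(516/2) = 2^258 evaluations.
Step 3: Security level = 258 bits.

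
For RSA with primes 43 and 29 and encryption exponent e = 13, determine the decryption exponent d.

Step 1: n = 43 * 29 = 1247.
Step 2: phi(n) = 42 * 28 = 1176.
Step 3: Find d such that 13 * d = 1 (mod 1176).
Step 4: d = 13^(-1) mod 1176 = 181.
Verification: 13 * 181 = 2353 = 2 * 1176 + 1.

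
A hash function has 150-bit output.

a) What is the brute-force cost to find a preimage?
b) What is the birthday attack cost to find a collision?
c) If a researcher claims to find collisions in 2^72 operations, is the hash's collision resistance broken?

Step 1: Preimage resistance requires brute-force of 2^150 operations.
Step 2: Collision resistance (birthday bound) = 2^(150/2) = 2^75.
Step 3: The claimed attack costs 2^72 operations.
Step 4: Since 2^72 < 2^75, the claimed attack beats the generic birthday bound, so collision resistance is broken.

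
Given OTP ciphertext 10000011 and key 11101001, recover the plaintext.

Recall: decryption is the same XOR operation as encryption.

Step 1: XOR ciphertext with key:
  Ciphertext: 10000011
  Key:        11101001
  XOR:        01101010
Step 2: Plaintext = 01101010 = 106 in decimal.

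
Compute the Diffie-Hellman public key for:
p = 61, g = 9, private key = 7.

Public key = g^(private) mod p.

Step 1: A = g^a mod p = 9^7 mod 61.
  9^1 mod 61 = 9
  9^2 mod 61 = (9 * 9) mod 61 = 20
  9^3 mod 61 = (20 * 9) mod 61 = 58
  9^4 mod 61 = (58 * 9) mod 61 = 34
  9^5 mod 61 = (34 * 9) mod 61 = 1
  9^6 mod 61 = (1 * 9) mod 61 = 9
  9^7 mod 61 = (9 * 9) mod 61 = 20
Result: A = 20.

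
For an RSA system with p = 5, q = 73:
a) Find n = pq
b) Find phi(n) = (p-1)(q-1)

Step 1: n = p * q = 5 * 73 = 365.
Step 2: phi(n) = (p-1)(q-1) = 4 * 72 = 288.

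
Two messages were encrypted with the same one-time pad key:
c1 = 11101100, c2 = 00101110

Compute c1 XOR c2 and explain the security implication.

Step 1: c1 XOR c2 = (m1 XOR k) XOR (m2 XOR k).
Step 2: By XOR associativity/commutativity: = m1 XOR m2 XOR k XOR k = m1 XOR m2.
Step 3: 11101100 XOR 00101110 = 11000010 = 194.
Step 4: The key cancels out! An attacker learns m1 XOR m2 = 194, revealing the relationship between plaintexts.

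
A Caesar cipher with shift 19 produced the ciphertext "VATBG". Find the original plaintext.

Step 1: Reverse the shift by subtracting 19 from each letter position.
  V (position 21) -> position (21-19) mod 26 = 2 -> C
  A (position 0) -> position (0-19) mod 26 = 7 -> H
  T (position 19) -> position (19-19) mod 26 = 0 -> A
  B (position 1) -> position (1-19) mod 26 = 8 -> I
  G (position 6) -> position (6-19) mod 26 = 13 -> N
Decrypted message: CHAIN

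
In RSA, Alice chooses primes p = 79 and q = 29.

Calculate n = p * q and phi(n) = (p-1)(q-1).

Step 1: n = p * q = 79 * 29 = 2291.
Step 2: phi(n) = (p-1)(q-1) = 78 * 28 = 2184.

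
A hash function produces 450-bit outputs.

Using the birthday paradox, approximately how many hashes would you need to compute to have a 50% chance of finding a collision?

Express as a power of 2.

Step 1: The birthday paradox gives collision probability ~50% after sqrt(2^n) = 2^(n/2) hashes.
Step 2: For 450-bit output: 2^(450/2) = 2^225.
Step 3: Approximately 2^225 hash computations needed.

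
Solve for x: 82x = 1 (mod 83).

Step 1: We need x such that 82 * x = 1 (mod 83).
Step 2: Using the extended Euclidean algorithm or trial:
  82 * 82 = 6724 = 81 * 83 + 1.
Step 3: Since 6724 mod 83 = 1, the inverse is x = 82.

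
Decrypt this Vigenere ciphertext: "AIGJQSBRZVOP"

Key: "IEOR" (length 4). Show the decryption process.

Step 1: Key 'IEOR' has length 4. Extended key: IEORIEORIEOR
Step 2: Decrypt each position:
  A(0) - I(8) = 18 = S
  I(8) - E(4) = 4 = E
  G(6) - O(14) = 18 = S
  J(9) - R(17) = 18 = S
  Q(16) - I(8) = 8 = I
  S(18) - E(4) = 14 = O
  B(1) - O(14) = 13 = N
  R(17) - R(17) = 0 = A
  Z(25) - I(8) = 17 = R
  V(21) - E(4) = 17 = R
  O(14) - O(14) = 0 = A
  P(15) - R(17) = 24 = Y
Plaintext: SESSIONARRAY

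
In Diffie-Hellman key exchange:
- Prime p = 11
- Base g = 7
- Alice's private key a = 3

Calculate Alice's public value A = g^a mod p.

Step 1: A = g^a mod p = 7^3 mod 11.
  7^1 mod 11 = 7
  7^2 mod 11 = (7 * 7) mod 11 = 5
  7^3 mod 11 = (5 * 7) mod 11 = 2
Result: A = 2.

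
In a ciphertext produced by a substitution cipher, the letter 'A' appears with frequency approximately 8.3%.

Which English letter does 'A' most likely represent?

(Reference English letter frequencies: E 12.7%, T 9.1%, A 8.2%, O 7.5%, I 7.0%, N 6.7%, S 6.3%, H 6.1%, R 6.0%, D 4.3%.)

Step 1: The observed frequency is 8.3%.
Step 2: Compare with English frequencies:
  E: 12.7% (difference: 4.4%)
  T: 9.1% (difference: 0.8%)
  A: 8.2% (difference: 0.1%) <-- closest
  O: 7.5% (difference: 0.8%)
  I: 7.0% (difference: 1.3%)
  N: 6.7% (difference: 1.6%)
  S: 6.3% (difference: 2.0%)
  H: 6.1% (difference: 2.2%)
  R: 6.0% (difference: 2.3%)
  D: 4.3% (difference: 4.0%)
Step 3: 'A' most likely represents 'A' (frequency 8.2%).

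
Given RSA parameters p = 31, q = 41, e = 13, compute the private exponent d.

Step 1: n = 31 * 41 = 1271.
Step 2: phi(n) = 30 * 40 = 1200.
Step 3: Find d such that 13 * d = 1 (mod 1200).
Step 4: d = 13^(-1) mod 1200 = 277.
Verification: 13 * 277 = 3601 = 3 * 1200 + 1.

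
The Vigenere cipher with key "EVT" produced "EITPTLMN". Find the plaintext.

Step 1: Extend key: EVTEVTEV
Step 2: Decrypt each letter (c - k) mod 26:
  E(4) - E(4) = (4-4) mod 26 = 0 = A
  I(8) - V(21) = (8-21) mod 26 = 13 = N
  T(19) - T(19) = (19-19) mod 26 = 0 = A
  P(15) - E(4) = (15-4) mod 26 = 11 = L
  T(19) - V(21) = (19-21) mod 26 = 24 = Y
  L(11) - T(19) = (11-19) mod 26 = 18 = S
  M(12) - E(4) = (12-4) mod 26 = 8 = I
  N(13) - V(21) = (13-21) mod 26 = 18 = S
Plaintext: ANALYSIS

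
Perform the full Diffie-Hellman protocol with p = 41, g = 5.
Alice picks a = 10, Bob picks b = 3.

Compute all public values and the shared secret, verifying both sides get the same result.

Step 1: A = g^a mod p = 5^10 mod 41 = 40.
Step 2: B = g^b mod p = 5^3 mod 41 = 2.
Step 3: Alice computes s = B^a mod p = 2^10 mod 41 = 40.
Step 4: Bob computes s = A^b mod p = 40^3 mod 41 = 40.
Both sides agree: shared secret = 40.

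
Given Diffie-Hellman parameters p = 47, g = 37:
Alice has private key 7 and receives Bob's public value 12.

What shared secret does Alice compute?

Step 1: s = B^a mod p = 12^7 mod 47.
  12^1 mod 47 = 12
  12^2 mod 47 = (12 * 12) mod 47 = 3
  12^3 mod 47 = (3 * 12) mod 47 = 36
  12^4 mod 47 = (36 * 12) mod 47 = 9
  12^5 mod 47 = (9 * 12) mod 47 = 14
  12^6 mod 47 = (14 * 12) mod 47 = 27
  12^7 mod 47 = (27 * 12) mod 47 = 42
Result: shared secret = 42.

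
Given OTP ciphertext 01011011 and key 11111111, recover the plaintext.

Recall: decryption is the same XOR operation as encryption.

Step 1: XOR ciphertext with key:
  Ciphertext: 01011011
  Key:        11111111
  XOR:        10100100
Step 2: Plaintext = 10100100 = 164 in decimal.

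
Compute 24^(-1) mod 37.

Step 1: We need x such that 24 * x = 1 (mod 37).
Step 2: Using the extended Euclidean algorithm or trial:
  24 * 17 = 408 = 11 * 37 + 1.
Step 3: Since 408 mod 37 = 1, the inverse is x = 17.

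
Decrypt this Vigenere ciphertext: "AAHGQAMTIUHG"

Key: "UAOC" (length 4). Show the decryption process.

Step 1: Key 'UAOC' has length 4. Extended key: UAOCUAOCUAOC
Step 2: Decrypt each position:
  A(0) - U(20) = 6 = G
  A(0) - A(0) = 0 = A
  H(7) - O(14) = 19 = T
  G(6) - C(2) = 4 = E
  Q(16) - U(20) = 22 = W
  A(0) - A(0) = 0 = A
  M(12) - O(14) = 24 = Y
  T(19) - C(2) = 17 = R
  I(8) - U(20) = 14 = O
  U(20) - A(0) = 20 = U
  H(7) - O(14) = 19 = T
  G(6) - C(2) = 4 = E
Plaintext: GATEWAYROUTE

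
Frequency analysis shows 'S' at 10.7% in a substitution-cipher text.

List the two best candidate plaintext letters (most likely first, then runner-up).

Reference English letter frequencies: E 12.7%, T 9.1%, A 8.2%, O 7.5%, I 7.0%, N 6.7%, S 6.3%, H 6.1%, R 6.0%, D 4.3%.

Step 1: Observed frequency of 'S' is 10.7%.
Step 2: Compute distances to each reference frequency and sort:
  T (9.1%): difference = 1.6% <-- BEST
  E (12.7%): difference = 2.0% <-- RUNNER-UP
  A (8.2%): difference = 2.5%
  O (7.5%): difference = 3.2%
  I (7.0%): difference = 3.7%
Step 3: Most likely is 'T' (9.1%, diff 1.6%); second most likely is 'E' (12.7%, diff 2.0%).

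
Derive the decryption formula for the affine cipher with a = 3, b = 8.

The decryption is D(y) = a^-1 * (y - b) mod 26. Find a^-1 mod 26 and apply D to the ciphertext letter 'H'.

Step 1: Find a^-1, the modular inverse of 3 mod 26.
Step 2: We need 3 * a^-1 = 1 (mod 26).
Step 3: 3 * 9 = 27 = 1 * 26 + 1, so a^-1 = 9.
Step 4: D(y) = 9(y - 8) mod 26.
Step 5: Apply to 'H' (y = 7): D(7) = 9 * (7 - 8) mod 26 = 9 * -1 mod 26 = 17 -> 'R'.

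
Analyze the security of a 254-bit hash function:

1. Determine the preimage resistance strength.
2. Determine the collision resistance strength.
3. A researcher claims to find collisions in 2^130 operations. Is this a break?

Step 1: Preimage resistance requires brute-force of 2^254 operations.
Step 2: Collision resistance (birthday bound) = 2^(254/2) = 2^127.
Step 3: The claimed attack costs 2^130 operations.
Step 4: Since 2^130 >= 2^127, the claimed attack is no faster than the generic birthday attack, so this does not break collision resistance.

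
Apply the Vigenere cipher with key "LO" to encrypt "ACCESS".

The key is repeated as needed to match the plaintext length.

Step 1: Repeat key to match plaintext length:
  Plaintext: ACCESS
  Key:       LOLOLO
Step 2: Encrypt each letter:
  A(0) + L(11) = (0+11) mod 26 = 11 = L
  C(2) + O(14) = (2+14) mod 26 = 16 = Q
  C(2) + L(11) = (2+11) mod 26 = 13 = N
  E(4) + O(14) = (4+14) mod 26 = 18 = S
  S(18) + L(11) = (18+11) mod 26 = 3 = D
  S(18) + O(14) = (18+14) mod 26 = 6 = G
Ciphertext: LQNSDG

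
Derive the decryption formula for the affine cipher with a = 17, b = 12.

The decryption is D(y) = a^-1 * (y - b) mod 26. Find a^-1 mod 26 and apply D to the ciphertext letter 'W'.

Step 1: Find a^-1, the modular inverse of 17 mod 26.
Step 2: We need 17 * a^-1 = 1 (mod 26).
Step 3: 17 * 23 = 391 = 15 * 26 + 1, so a^-1 = 23.
Step 4: D(y) = 23(y - 12) mod 26.
Step 5: Apply to 'W' (y = 22): D(22) = 23 * (22 - 12) mod 26 = 23 * 10 mod 26 = 22 -> 'W'.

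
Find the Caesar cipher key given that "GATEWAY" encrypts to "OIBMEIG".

Step 1: Compare first letters: G (position 6) -> O (position 14).
Step 2: Shift = (14 - 6) mod 26 = 8.
The shift value is 8.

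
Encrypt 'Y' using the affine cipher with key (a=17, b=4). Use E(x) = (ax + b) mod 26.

Step 1: Convert 'Y' to number: x = 24.
Step 2: E(24) = (17 * 24 + 4) mod 26 = 412 mod 26 = 22.
Step 3: Convert 22 back to letter: W.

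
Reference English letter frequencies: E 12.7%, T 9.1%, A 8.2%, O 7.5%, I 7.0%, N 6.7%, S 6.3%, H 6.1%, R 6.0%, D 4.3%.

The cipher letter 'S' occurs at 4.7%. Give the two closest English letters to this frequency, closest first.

Step 1: Observed frequency of 'S' is 4.7%.
Step 2: Compute distances to each reference frequency and sort:
  D (4.3%): difference = 0.4% <-- BEST
  R (6.0%): difference = 1.3% <-- RUNNER-UP
  H (6.1%): difference = 1.4%
  S (6.3%): difference = 1.6%
  N (6.7%): difference = 2.0%
Step 3: Most likely is 'D' (4.3%, diff 0.4%); second most likely is 'R' (6.0%, diff 1.3%).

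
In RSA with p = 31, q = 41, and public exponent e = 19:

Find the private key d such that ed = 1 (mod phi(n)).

Step 1: n = 31 * 41 = 1271.
Step 2: phi(n) = 30 * 40 = 1200.
Step 3: Find d such that 19 * d = 1 (mod 1200).
Step 4: d = 19^(-1) mod 1200 = 379.
Verification: 19 * 379 = 7201 = 6 * 1200 + 1.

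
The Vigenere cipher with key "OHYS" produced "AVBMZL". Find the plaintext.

Step 1: Extend key: OHYSOH
Step 2: Decrypt each letter (c - k) mod 26:
  A(0) - O(14) = (0-14) mod 26 = 12 = M
  V(21) - H(7) = (21-7) mod 26 = 14 = O
  B(1) - Y(24) = (1-24) mod 26 = 3 = D
  M(12) - S(18) = (12-18) mod 26 = 20 = U
  Z(25) - O(14) = (25-14) mod 26 = 11 = L
  L(11) - H(7) = (11-7) mod 26 = 4 = E
Plaintext: MODULE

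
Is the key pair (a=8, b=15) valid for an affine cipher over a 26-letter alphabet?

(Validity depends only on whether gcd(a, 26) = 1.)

Step 1: Compute gcd(8, 26).
Step 2: gcd(8, 26) = 2.
Since gcd = 2 != 1, 8 shares a common factor with 26, so it cannot be used.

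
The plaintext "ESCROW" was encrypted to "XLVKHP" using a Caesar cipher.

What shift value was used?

Step 1: Compare first letters: E (position 4) -> X (position 23).
Step 2: Shift = (23 - 4) mod 26 = 19.
The shift value is 19.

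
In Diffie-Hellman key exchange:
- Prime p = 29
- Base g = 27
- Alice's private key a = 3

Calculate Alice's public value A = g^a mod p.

Step 1: A = g^a mod p = 27^3 mod 29.
  27^1 mod 29 = 27
  27^2 mod 29 = (27 * 27) mod 29 = 4
  27^3 mod 29 = (4 * 27) mod 29 = 21
Result: A = 21.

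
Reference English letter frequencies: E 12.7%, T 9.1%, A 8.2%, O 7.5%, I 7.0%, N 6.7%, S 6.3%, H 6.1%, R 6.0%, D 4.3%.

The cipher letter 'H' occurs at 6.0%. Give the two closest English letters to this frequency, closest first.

Step 1: Observed frequency of 'H' is 6.0%.
Step 2: Compute distances to each reference frequency and sort:
  R (6.0%): difference = 0.0% <-- BEST
  H (6.1%): difference = 0.1% <-- RUNNER-UP
  S (6.3%): difference = 0.3%
  N (6.7%): difference = 0.7%
  I (7.0%): difference = 1.0%
Step 3: Most likely is 'R' (6.0%, diff 0.0%); second most likely is 'H' (6.1%, diff 0.1%).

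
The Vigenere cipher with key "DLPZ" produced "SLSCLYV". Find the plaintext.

Step 1: Extend key: DLPZDLP
Step 2: Decrypt each letter (c - k) mod 26:
  S(18) - D(3) = (18-3) mod 26 = 15 = P
  L(11) - L(11) = (11-11) mod 26 = 0 = A
  S(18) - P(15) = (18-15) mod 26 = 3 = D
  C(2) - Z(25) = (2-25) mod 26 = 3 = D
  L(11) - D(3) = (11-3) mod 26 = 8 = I
  Y(24) - L(11) = (24-11) mod 26 = 13 = N
  V(21) - P(15) = (21-15) mod 26 = 6 = G
Plaintext: PADDING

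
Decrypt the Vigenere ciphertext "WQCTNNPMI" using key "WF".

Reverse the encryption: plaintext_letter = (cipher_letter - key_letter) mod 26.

Step 1: Extend key: WFWFWFWFW
Step 2: Decrypt each letter (c - k) mod 26:
  W(22) - W(22) = (22-22) mod 26 = 0 = A
  Q(16) - F(5) = (16-5) mod 26 = 11 = L
  C(2) - W(22) = (2-22) mod 26 = 6 = G
  T(19) - F(5) = (19-5) mod 26 = 14 = O
  N(13) - W(22) = (13-22) mod 26 = 17 = R
  N(13) - F(5) = (13-5) mod 26 = 8 = I
  P(15) - W(22) = (15-22) mod 26 = 19 = T
  M(12) - F(5) = (12-5) mod 26 = 7 = H
  I(8) - W(22) = (8-22) mod 26 = 12 = M
Plaintext: ALGORITHM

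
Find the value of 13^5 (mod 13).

Step 1: Compute 13^5 mod 13 step by step, reducing modulo 13 at each step.
  13^1 mod 13 = 0
  13^2 mod 13 = (0 * 13) mod 13 = 0
  13^3 mod 13 = (0 * 13) mod 13 = 0
  13^4 mod 13 = (0 * 13) mod 13 = 0
  13^5 mod 13 = (0 * 13) mod 13 = 0
Step 2: Result = 0.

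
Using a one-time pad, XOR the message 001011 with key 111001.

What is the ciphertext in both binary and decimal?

Step 1: Write out the XOR operation bit by bit:
  Message: 001011
  Key:     111001
  XOR:     110010
Step 2: Convert to decimal: 110010 = 50.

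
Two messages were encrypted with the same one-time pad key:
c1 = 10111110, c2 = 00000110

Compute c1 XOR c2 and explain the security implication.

Step 1: c1 XOR c2 = (m1 XOR k) XOR (m2 XOR k).
Step 2: By XOR associativity/commutativity: = m1 XOR m2 XOR k XOR k = m1 XOR m2.
Step 3: 10111110 XOR 00000110 = 10111000 = 184.
Step 4: The key cancels out! An attacker learns m1 XOR m2 = 184, revealing the relationship between plaintexts.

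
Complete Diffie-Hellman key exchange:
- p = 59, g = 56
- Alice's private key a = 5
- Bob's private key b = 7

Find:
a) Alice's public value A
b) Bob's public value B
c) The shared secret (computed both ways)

Step 1: A = g^a mod p = 56^5 mod 59 = 52.
Step 2: B = g^b mod p = 56^7 mod 59 = 55.
Step 3: Alice computes s = B^a mod p = 55^5 mod 59 = 38.
Step 4: Bob computes s = A^b mod p = 52^7 mod 59 = 38.
Both sides agree: shared secret = 38.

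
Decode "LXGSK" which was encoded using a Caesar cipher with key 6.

Step 1: Reverse the shift by subtracting 6 from each letter position.
  L (position 11) -> position (11-6) mod 26 = 5 -> F
  X (position 23) -> position (23-6) mod 26 = 17 -> R
  G (position 6) -> position (6-6) mod 26 = 0 -> A
  S (position 18) -> position (18-6) mod 26 = 12 -> M
  K (position 10) -> position (10-6) mod 26 = 4 -> E
Decrypted message: FRAME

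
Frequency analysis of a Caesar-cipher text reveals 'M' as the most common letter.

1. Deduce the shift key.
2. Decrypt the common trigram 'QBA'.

Step 1: In English, 'E' is the most frequent letter (12.7%).
Step 2: The most frequent ciphertext letter is 'M' (position 12).
Step 3: Shift = (12 - 4) mod 26 = 8.
Step 4: Decrypt 'QBA' by shifting back 8:
  Q -> I
  B -> T
  A -> S
Step 5: 'QBA' decrypts to 'ITS'.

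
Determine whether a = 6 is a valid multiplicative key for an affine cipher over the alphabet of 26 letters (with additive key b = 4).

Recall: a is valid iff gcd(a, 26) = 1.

Step 1: Compute gcd(6, 26).
Step 2: gcd(6, 26) = 2.
Since gcd = 2 != 1, 6 shares a common factor with 26, so it cannot be used.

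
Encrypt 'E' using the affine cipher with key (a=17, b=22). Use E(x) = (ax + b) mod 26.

Step 1: Convert 'E' to number: x = 4.
Step 2: E(4) = (17 * 4 + 22) mod 26 = 90 mod 26 = 12.
Step 3: Convert 12 back to letter: M.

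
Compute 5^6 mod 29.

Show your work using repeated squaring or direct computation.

Step 1: Compute 5^6 mod 29 step by step, reducing modulo 29 at each step.
  5^1 mod 29 = 5
  5^2 mod 29 = (5 * 5) mod 29 = 25
  5^3 mod 29 = (25 * 5) mod 29 = 9
  5^4 mod 29 = (9 * 5) mod 29 = 16
  5^5 mod 29 = (16 * 5) mod 29 = 22
  5^6 mod 29 = (22 * 5) mod 29 = 23
Step 2: Result = 23.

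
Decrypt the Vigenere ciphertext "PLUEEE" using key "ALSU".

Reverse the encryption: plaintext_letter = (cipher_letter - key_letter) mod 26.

Step 1: Extend key: ALSUAL
Step 2: Decrypt each letter (c - k) mod 26:
  P(15) - A(0) = (15-0) mod 26 = 15 = P
  L(11) - L(11) = (11-11) mod 26 = 0 = A
  U(20) - S(18) = (20-18) mod 26 = 2 = C
  E(4) - U(20) = (4-20) mod 26 = 10 = K
  E(4) - A(0) = (4-0) mod 26 = 4 = E
  E(4) - L(11) = (4-11) mod 26 = 19 = T
Plaintext: PACKET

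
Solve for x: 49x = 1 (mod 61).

Step 1: We need x such that 49 * x = 1 (mod 61).
Step 2: Using the extended Euclidean algorithm or trial:
  49 * 5 = 245 = 4 * 61 + 1.
Step 3: Since 245 mod 61 = 1, the inverse is x = 5.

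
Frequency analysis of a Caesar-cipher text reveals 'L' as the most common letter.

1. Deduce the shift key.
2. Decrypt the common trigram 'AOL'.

Step 1: In English, 'E' is the most frequent letter (12.7%).
Step 2: The most frequent ciphertext letter is 'L' (position 11).
Step 3: Shift = (11 - 4) mod 26 = 7.
Step 4: Decrypt 'AOL' by shifting back 7:
  A -> T
  O -> H
  L -> E
Step 5: 'AOL' decrypts to 'THE'.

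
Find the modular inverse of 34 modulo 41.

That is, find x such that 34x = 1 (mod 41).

Step 1: We need x such that 34 * x = 1 (mod 41).
Step 2: Using the extended Euclidean algorithm or trial:
  34 * 35 = 1190 = 29 * 41 + 1.
Step 3: Since 1190 mod 41 = 1, the inverse is x = 35.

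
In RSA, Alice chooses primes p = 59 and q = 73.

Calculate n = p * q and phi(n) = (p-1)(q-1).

Step 1: n = p * q = 59 * 73 = 4307.
Step 2: phi(n) = (p-1)(q-1) = 58 * 72 = 4176.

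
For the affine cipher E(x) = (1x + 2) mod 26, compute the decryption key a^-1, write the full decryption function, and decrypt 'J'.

Step 1: Find a^-1, the modular inverse of 1 mod 26.
Step 2: We need 1 * a^-1 = 1 (mod 26).
Step 3: 1 * 1 = 1 = 0 * 26 + 1, so a^-1 = 1.
Step 4: D(y) = 1(y - 2) mod 26.
Step 5: Apply to 'J' (y = 9): D(9) = 1 * (9 - 2) mod 26 = 1 * 7 mod 26 = 7 -> 'H'.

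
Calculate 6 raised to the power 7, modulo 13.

Step 1: Compute 6^7 mod 13 step by step, reducing modulo 13 at each step.
  6^1 mod 13 = 6
  6^2 mod 13 = (6 * 6) mod 13 = 10
  6^3 mod 13 = (10 * 6) mod 13 = 8
  6^4 mod 13 = (8 * 6) mod 13 = 9
  6^5 mod 13 = (9 * 6) mod 13 = 2
  6^6 mod 13 = (2 * 6) mod 13 = 12
  6^7 mod 13 = (12 * 6) mod 13 = 7
Step 2: Result = 7.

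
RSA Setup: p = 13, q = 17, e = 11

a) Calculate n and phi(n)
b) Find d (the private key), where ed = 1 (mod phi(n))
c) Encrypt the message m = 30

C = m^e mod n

Step 1: n = 13 * 17 = 221.
Step 2: phi(n) = (13-1)(17-1) = 12 * 16 = 192.
Step 3: Find d = 11^(-1) mod 192 = 35.
  Verify: 11 * 35 = 385 = 1 (mod 192).
Step 4: C = 30^11 mod 221 = 140.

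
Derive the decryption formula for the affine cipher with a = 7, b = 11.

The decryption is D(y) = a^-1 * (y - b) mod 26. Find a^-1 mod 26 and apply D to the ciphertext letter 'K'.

Step 1: Find a^-1, the modular inverse of 7 mod 26.
Step 2: We need 7 * a^-1 = 1 (mod 26).
Step 3: 7 * 15 = 105 = 4 * 26 + 1, so a^-1 = 15.
Step 4: D(y) = 15(y - 11) mod 26.
Step 5: Apply to 'K' (y = 10): D(10) = 15 * (10 - 11) mod 26 = 15 * -1 mod 26 = 11 -> 'L'.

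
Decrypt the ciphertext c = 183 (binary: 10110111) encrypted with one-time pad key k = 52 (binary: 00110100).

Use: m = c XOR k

Step 1: XOR ciphertext with key:
  Ciphertext: 10110111
  Key:        00110100
  XOR:        10000011
Step 2: Plaintext = 10000011 = 131 in decimal.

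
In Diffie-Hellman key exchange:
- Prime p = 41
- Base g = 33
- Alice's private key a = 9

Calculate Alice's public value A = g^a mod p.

Step 1: A = g^a mod p = 33^9 mod 41.
  33^1 mod 41 = 33
  33^2 mod 41 = (33 * 33) mod 41 = 23
  33^3 mod 41 = (23 * 33) mod 41 = 21
  33^4 mod 41 = (21 * 33) mod 41 = 37
  33^5 mod 41 = (37 * 33) mod 41 = 32
  33^6 mod 41 = (32 * 33) mod 41 = 31
  33^7 mod 41 = (31 * 33) mod 41 = 39
  33^8 mod 41 = (39 * 33) mod 41 = 16
  33^9 mod 41 = (16 * 33) mod 41 = 36
Result: A = 36.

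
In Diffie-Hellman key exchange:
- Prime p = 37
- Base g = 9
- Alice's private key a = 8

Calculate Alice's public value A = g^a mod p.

Step 1: A = g^a mod p = 9^8 mod 37.
  9^1 mod 37 = 9
  9^2 mod 37 = (9 * 9) mod 37 = 7
  9^3 mod 37 = (7 * 9) mod 37 = 26
  9^4 mod 37 = (26 * 9) mod 37 = 12
  9^5 mod 37 = (12 * 9) mod 37 = 34
  9^6 mod 37 = (34 * 9) mod 37 = 10
  9^7 mod 37 = (10 * 9) mod 37 = 16
  9^8 mod 37 = (16 * 9) mod 37 = 33
Result: A = 33.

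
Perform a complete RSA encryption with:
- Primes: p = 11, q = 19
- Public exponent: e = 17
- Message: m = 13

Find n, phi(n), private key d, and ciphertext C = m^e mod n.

Step 1: n = 11 * 19 = 209.
Step 2: phi(n) = (11-1)(19-1) = 10 * 18 = 180.
Step 3: Find d = 17^(-1) mod 180 = 53.
  Verify: 17 * 53 = 901 = 1 (mod 180).
Step 4: C = 13^17 mod 209 = 117.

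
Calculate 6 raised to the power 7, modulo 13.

Step 1: Compute 6^7 mod 13 step by step, reducing modulo 13 at each step.
  6^1 mod 13 = 6
  6^2 mod 13 = (6 * 6) mod 13 = 10
  6^3 mod 13 = (10 * 6) mod 13 = 8
  6^4 mod 13 = (8 * 6) mod 13 = 9
  6^5 mod 13 = (9 * 6) mod 13 = 2
  6^6 mod 13 = (2 * 6) mod 13 = 12
  6^7 mod 13 = (12 * 6) mod 13 = 7
Step 2: Result = 7.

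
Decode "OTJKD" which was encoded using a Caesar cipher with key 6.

Step 1: Reverse the shift by subtracting 6 from each letter position.
  O (position 14) -> position (14-6) mod 26 = 8 -> I
  T (position 19) -> position (19-6) mod 26 = 13 -> N
  J (position 9) -> position (9-6) mod 26 = 3 -> D
  K (position 10) -> position (10-6) mod 26 = 4 -> E
  D (position 3) -> position (3-6) mod 26 = 23 -> X
Decrypted message: INDEX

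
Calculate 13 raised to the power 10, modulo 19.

Step 1: Compute 13^10 mod 19 step by step, reducing modulo 19 at each step.
  13^1 mod 19 = 13
  13^2 mod 19 = (13 * 13) mod 19 = 17
  13^3 mod 19 = (17 * 13) mod 19 = 12
  13^4 mod 19 = (12 * 13) mod 19 = 4
  13^5 mod 19 = (4 * 13) mod 19 = 14
  13^6 mod 19 = (14 * 13) mod 19 = 11
  13^7 mod 19 = (11 * 13) mod 19 = 10
  13^8 mod 19 = (10 * 13) mod 19 = 16
  13^9 mod 19 = (16 * 13) mod 19 = 18
  13^10 mod 19 = (18 * 13) mod 19 = 6
Step 2: Result = 6.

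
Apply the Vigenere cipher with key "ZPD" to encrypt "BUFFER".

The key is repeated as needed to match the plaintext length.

Step 1: Repeat key to match plaintext length:
  Plaintext: BUFFER
  Key:       ZPDZPD
Step 2: Encrypt each letter:
  B(1) + Z(25) = (1+25) mod 26 = 0 = A
  U(20) + P(15) = (20+15) mod 26 = 9 = J
  F(5) + D(3) = (5+3) mod 26 = 8 = I
  F(5) + Z(25) = (5+25) mod 26 = 4 = E
  E(4) + P(15) = (4+15) mod 26 = 19 = T
  R(17) + D(3) = (17+3) mod 26 = 20 = U
Ciphertext: AJIETU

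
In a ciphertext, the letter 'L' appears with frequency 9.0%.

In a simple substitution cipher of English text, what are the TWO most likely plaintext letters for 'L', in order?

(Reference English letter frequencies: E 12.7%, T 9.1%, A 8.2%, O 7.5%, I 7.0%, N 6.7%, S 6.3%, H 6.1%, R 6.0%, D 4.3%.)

Step 1: Observed frequency of 'L' is 9.0%.
Step 2: Compute distances to each reference frequency and sort:
  T (9.1%): difference = 0.1% <-- BEST
  A (8.2%): difference = 0.8% <-- RUNNER-UP
  O (7.5%): difference = 1.5%
  I (7.0%): difference = 2.0%
  N (6.7%): difference = 2.3%
Step 3: Most likely is 'T' (9.1%, diff 0.1%); second most likely is 'A' (8.2%, diff 0.8%).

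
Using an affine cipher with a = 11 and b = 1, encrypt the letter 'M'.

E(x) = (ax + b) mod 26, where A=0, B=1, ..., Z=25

Step 1: Convert 'M' to number: x = 12.
Step 2: E(12) = (11 * 12 + 1) mod 26 = 133 mod 26 = 3.
Step 3: Convert 3 back to letter: D.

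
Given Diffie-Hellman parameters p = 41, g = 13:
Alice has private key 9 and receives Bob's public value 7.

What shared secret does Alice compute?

Step 1: s = B^a mod p = 7^9 mod 41.
  7^1 mod 41 = 7
  7^2 mod 41 = (7 * 7) mod 41 = 8
  7^3 mod 41 = (8 * 7) mod 41 = 15
  7^4 mod 41 = (15 * 7) mod 41 = 23
  7^5 mod 41 = (23 * 7) mod 41 = 38
  7^6 mod 41 = (38 * 7) mod 41 = 20
  7^7 mod 41 = (20 * 7) mod 41 = 17
  7^8 mod 41 = (17 * 7) mod 41 = 37
  7^9 mod 41 = (37 * 7) mod 41 = 13
Result: shared secret = 13.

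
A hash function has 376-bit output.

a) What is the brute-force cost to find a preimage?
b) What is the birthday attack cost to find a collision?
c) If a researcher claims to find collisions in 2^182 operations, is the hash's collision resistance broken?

Step 1: Preimage resistance requires brute-force of 2^376 operations.
Step 2: Collision resistance (birthday bound) = 2^(376/2) = 2^188.
Step 3: The claimed attack costs 2^182 operations.
Step 4: Since 2^182 < 2^188, the claimed attack beats the generic birthday bound, so collision resistance is broken.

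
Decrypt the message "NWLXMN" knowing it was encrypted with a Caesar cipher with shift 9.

Step 1: Reverse the shift by subtracting 9 from each letter position.
  N (position 13) -> position (13-9) mod 26 = 4 -> E
  W (position 22) -> position (22-9) mod 26 = 13 -> N
  L (position 11) -> position (11-9) mod 26 = 2 -> C
  X (position 23) -> position (23-9) mod 26 = 14 -> O
  M (position 12) -> position (12-9) mod 26 = 3 -> D
  N (position 13) -> position (13-9) mod 26 = 4 -> E
Decrypted message: ENCODE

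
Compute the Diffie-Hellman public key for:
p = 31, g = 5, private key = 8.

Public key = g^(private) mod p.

Step 1: A = g^a mod p = 5^8 mod 31.
  5^1 mod 31 = 5
  5^2 mod 31 = (5 * 5) mod 31 = 25
  5^3 mod 31 = (25 * 5) mod 31 = 1
  5^4 mod 31 = (1 * 5) mod 31 = 5
  5^5 mod 31 = (5 * 5) mod 31 = 25
  5^6 mod 31 = (25 * 5) mod 31 = 1
  5^7 mod 31 = (1 * 5) mod 31 = 5
  5^8 mod 31 = (5 * 5) mod 31 = 25
Result: A = 25.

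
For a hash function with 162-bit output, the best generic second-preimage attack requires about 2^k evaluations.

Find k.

Step 1: The hash has a 162-bit output.
Step 2: Second-preimage resistance means: given a specific input x, it should be infeasible to find a different y with h(y) = h(x).
With a 162-bit output, a generic search for a second preimage costs about 2^162 evaluations (each trial matches the fixed target with probability 2^-162).
Step 3: Security level = 162 bits.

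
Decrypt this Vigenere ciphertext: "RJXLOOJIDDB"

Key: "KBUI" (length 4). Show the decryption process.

Step 1: Key 'KBUI' has length 4. Extended key: KBUIKBUIKBU
Step 2: Decrypt each position:
  R(17) - K(10) = 7 = H
  J(9) - B(1) = 8 = I
  X(23) - U(20) = 3 = D
  L(11) - I(8) = 3 = D
  O(14) - K(10) = 4 = E
  O(14) - B(1) = 13 = N
  J(9) - U(20) = 15 = P
  I(8) - I(8) = 0 = A
  D(3) - K(10) = 19 = T
  D(3) - B(1) = 2 = C
  B(1) - U(20) = 7 = H
Plaintext: HIDDENPATCH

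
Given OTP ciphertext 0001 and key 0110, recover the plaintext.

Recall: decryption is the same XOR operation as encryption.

Step 1: XOR ciphertext with key:
  Ciphertext: 0001
  Key:        0110
  XOR:        0111
Step 2: Plaintext = 0111 = 7 in decimal.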